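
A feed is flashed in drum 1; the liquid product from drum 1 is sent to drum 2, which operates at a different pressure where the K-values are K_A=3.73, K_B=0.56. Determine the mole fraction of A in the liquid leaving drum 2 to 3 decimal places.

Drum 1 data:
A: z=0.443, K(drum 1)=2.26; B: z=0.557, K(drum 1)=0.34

x_A (drum 2) = 0.139

Drum 1:
Material balance + equilibrium reduce to Σ zᵢ(Kᵢ−1)/(1+ψ₁(Kᵢ−1)) = 0.
g(0) = ΣzᵢKᵢ − 1 = 0.191 and g(1) = 1 − Σzᵢ/Kᵢ = -0.834, so a root lies in (0, 1).
Binary case is linear: z₁(K₁−1)(1+ψ₁(K₂−1)) + z₂(K₂−1)(1+ψ₁(K₁−1)) = 0
⇒ ψ₁ = [z₁(K₁−1)+z₂(K₂−1)] / [−(K₁−1)(K₂−1)] = 0.1906/0.8316 = 0.229
Drum-1 compositions:
  A: x = 0.344, y = 0.777
  B: x = 0.656, y = 0.223
Drum-2 feed = drum-1 liquid: z₂ = (0.3438, 0.6562).
Drum 2:
Rachford–Rice: g(ψ₂) = Σ zᵢ(Kᵢ−1)/(1+ψ₂(Kᵢ−1)) = 0.
Feasibility: ΣzᵢKᵢ = 1.650, Σzᵢ/Kᵢ = 1.264 — both > 1, two phases present.
Binary case is linear: z₁(K₁−1)(1+ψ₂(K₂−1)) + z₂(K₂−1)(1+ψ₂(K₁−1)) = 0
⇒ ψ₂ = [z₁(K₁−1)+z₂(K₂−1)] / [−(K₁−1)(K₂−1)] = 0.6497/1.2012 = 0.541
  A: x = 0.139, y = 0.518
  B: x = 0.861, y = 0.482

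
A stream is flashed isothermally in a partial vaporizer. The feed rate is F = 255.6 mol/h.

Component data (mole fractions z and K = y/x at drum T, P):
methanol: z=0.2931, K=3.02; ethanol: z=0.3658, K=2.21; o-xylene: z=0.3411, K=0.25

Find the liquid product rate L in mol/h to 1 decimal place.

Material balance + equilibrium reduce to Σ zᵢ(Kᵢ−1)/(1+V/F(Kᵢ−1)) = 0.
g(0) = ΣzᵢKᵢ − 1 = 0.7789 and g(1) = 1 − Σzᵢ/Kᵢ = -0.6270, so a root lies in (0, 1).
Iterate (Newton) starting at V/F = 0.58:
  V/F = 0.5800: g = 0.07994, g' = -1.0396 → V/F = 0.6569
  V/F = 0.6569: g = -0.00322, g' = -1.1326 → V/F = 0.6541
Converged at V/F = 0.6541.
Then V = V/F·F = 0.6541·255.6 = 167.2 mol/h and L = F − V = 88.4 mol/h.

L = 88.4 mol/h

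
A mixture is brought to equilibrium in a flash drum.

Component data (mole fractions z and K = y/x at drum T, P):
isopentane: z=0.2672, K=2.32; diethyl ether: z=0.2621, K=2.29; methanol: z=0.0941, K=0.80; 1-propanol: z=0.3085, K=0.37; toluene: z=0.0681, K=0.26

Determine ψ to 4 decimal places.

ψ = 0.5480

Rachford–Rice: g(ψ) = Σ zᵢ(Kᵢ−1)/(1+ψ(Kᵢ−1)) = 0.
g(0) = ΣzᵢKᵢ − 1 = 0.4272 and g(1) = 1 − Σzᵢ/Kᵢ = -0.4430, so a root lies in (0, 1).
Newton iteration, ψ⁰ = 0.35:
  ψ = 0.3500: g = 0.13661, g' = -0.6986 → ψ = 0.5455
  ψ = 0.5455: g = 0.00173, g' = -0.7015 → ψ = 0.5480
Converged at ψ = 0.5480.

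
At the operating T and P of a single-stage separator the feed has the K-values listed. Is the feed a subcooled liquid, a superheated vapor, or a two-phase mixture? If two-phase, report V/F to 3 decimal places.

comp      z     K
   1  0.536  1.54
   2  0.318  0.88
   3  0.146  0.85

ΣzᵢKᵢ = 1.229; Σzᵢ/Kᵢ = 0.881.
Since Σzᵢ/Kᵢ < 1 the mixture is above its dew point — single vapor phase.

superheated vapor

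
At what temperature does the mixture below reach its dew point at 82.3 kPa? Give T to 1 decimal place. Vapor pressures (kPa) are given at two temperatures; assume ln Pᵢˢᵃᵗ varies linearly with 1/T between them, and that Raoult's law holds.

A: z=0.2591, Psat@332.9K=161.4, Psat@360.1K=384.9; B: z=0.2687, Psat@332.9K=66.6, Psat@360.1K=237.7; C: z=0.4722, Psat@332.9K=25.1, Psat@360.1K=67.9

Dew-point temperature: Σzᵢ·P/Pᵢˢᵃᵗ(T) = 1. Interpolate ln Pᵢˢᵃᵗ = aᵢ + bᵢ/T.
  T = 332.9 K: ΣzᵢP/Pᵢˢᵃᵗ = 2.0124
  T = 360.1 K: ΣzᵢP/Pᵢˢᵃᵗ = 0.7208
  T = 346.5 K: ΣzᵢP/Pᵢˢᵃᵗ = 1.1787
  T = 353.3 K: ΣzᵢP/Pᵢˢᵃᵗ = 0.9171
  T = 349.9 K: ΣzᵢP/Pᵢˢᵃᵗ = 1.0383
  T = 351.6 K: ΣzᵢP/Pᵢˢᵃᵗ = 0.9755
Interpolating between 349.9 K and 351.6 K gives T ≈ 350.9 K.

T = 350.9 K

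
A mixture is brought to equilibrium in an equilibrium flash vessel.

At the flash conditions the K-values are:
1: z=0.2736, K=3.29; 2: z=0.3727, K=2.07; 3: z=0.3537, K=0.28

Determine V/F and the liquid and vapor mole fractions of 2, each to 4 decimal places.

Material balance + equilibrium reduce to Σ zᵢ(Kᵢ−1)/(1+V/F(Kᵢ−1)) = 0.
Feasibility: ΣzᵢKᵢ = 1.7707, Σzᵢ/Kᵢ = 1.5264 — both > 1, two phases present.
Iterate (Newton) starting at V/F = 0.5:
  V/F = 0.5000: g = 0.15398, g' = -0.9406 → V/F = 0.6637
  V/F = 0.6637: g = -0.00591, g' = -1.0444 → V/F = 0.6580
Converged at V/F = 0.6580.
Compositions from xᵢ = zᵢ/(1+V/F(Kᵢ−1)), yᵢ = Kᵢxᵢ:
  1: x = 0.1091, y = 0.3591
  2: x = 0.2187, y = 0.4527
  3: x = 0.6722, y = 0.1882

V/F = 0.6580, x_2 = 0.2187, y_2 = 0.4527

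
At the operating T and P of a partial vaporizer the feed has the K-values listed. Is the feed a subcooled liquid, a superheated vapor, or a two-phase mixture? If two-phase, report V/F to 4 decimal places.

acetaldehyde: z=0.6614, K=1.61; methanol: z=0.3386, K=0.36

ΣzᵢKᵢ = 1.1867; Σzᵢ/Kᵢ = 1.3514.
Both exceed 1, so a two-phase solution exists.
Binary case is linear: z₁(K₁−1)(1+ψ(K₂−1)) + z₂(K₂−1)(1+ψ(K₁−1)) = 0
⇒ ψ = [z₁(K₁−1)+z₂(K₂−1)] / [−(K₁−1)(K₂−1)] = 0.18675/0.39040 = 0.4784

two-phase, V/F = 0.4784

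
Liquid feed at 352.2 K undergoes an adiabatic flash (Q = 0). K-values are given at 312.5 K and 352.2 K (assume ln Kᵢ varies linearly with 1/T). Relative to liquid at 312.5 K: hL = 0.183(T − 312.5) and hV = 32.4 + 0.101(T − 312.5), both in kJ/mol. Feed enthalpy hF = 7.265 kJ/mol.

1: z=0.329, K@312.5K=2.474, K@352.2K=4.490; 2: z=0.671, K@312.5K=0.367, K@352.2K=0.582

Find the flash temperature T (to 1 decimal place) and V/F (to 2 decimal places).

T = 320.3 K, V/F = 0.18

Adiabatic flash: solve Rachford–Rice at each trial T, then check hF = ψ·hV(T) + (1−ψ)·hL(T).
  T = 312.5 K: K = (2.474, 0.367), RR gives ψ = 0.065, H_out = 2.091 kJ/mol
  T = 352.2 K: K = (4.490, 0.582), RR gives ψ = 0.595, H_out = 24.601 kJ/mol
  T = 332.4 K: K = (3.395, 0.469), RR gives ψ = 0.339, H_out = 14.080 kJ/mol
  T = 322.4 K: K = (2.910, 0.416), RR gives ψ = 0.212, H_out = 8.514 kJ/mol
  T = 317.4 K: K = (2.684, 0.391), RR gives ψ = 0.142, H_out = 5.434 kJ/mol
  T = 319.9 K: K = (2.796, 0.403), RR gives ψ = 0.178, H_out = 7.009 kJ/mol
  T = 321.1 K: K = (2.850, 0.409), RR gives ψ = 0.195, H_out = 7.739 kJ/mol
Linear interpolation between T = 319.9 (H_out = 7.009) and T = 321.1 (H_out = 7.739) on hF = 7.265 gives T ≈ 320.3 K, at which ψ = 0.18.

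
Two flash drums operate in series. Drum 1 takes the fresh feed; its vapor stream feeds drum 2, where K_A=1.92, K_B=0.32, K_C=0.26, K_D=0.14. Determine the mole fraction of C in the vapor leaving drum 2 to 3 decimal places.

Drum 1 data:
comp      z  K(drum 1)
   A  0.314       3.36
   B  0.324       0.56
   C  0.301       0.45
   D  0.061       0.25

y_C (drum 2) = 0.062

Drum 1:
Rachford–Rice: g(ψ₁) = Σ zᵢ(Kᵢ−1)/(1+ψ₁(Kᵢ−1)) = 0.
Check two-phase: ΣzᵢKᵢ = 1.387 > 1 and Σzᵢ/Kᵢ = 1.585 > 1, so g(0) = 0.387 > 0 and g(1) = -0.585 < 0.
Newton–Raphson from ψ₁ = 0.63:
  ψ₁ = 0.630: g = -0.2393, g' = -0.739 → ψ₁ = 0.306
  ψ₁ = 0.306: g = 0.0068, g' = -0.862 → ψ₁ = 0.314
Converged at ψ₁ = 0.314.
Drum-1 compositions:
  A: x = 0.180, y = 0.606
  B: x = 0.376, y = 0.211
  C: x = 0.364, y = 0.164
  D: x = 0.080, y = 0.020
Drum-2 feed = drum-1 vapor: z₂ = (0.6057, 0.2106, 0.1638, 0.0200).
Drum 2:
Let ψ₂ = V/F and solve Σ zᵢ(Kᵢ−1)/(1+ψ₂(Kᵢ−1)) = 0.
Feasibility: ΣzᵢKᵢ = 1.276, Σzᵢ/Kᵢ = 1.746 — both > 1, two phases present.
Newton iteration, ψ₂⁰ = 0.55:
  ψ₂ = 0.550: g = -0.0956, g' = -0.783 → ψ₂ = 0.428
  ψ₂ = 0.428: g = -0.0065, g' = -0.687 → ψ₂ = 0.418
Converged at ψ₂ = 0.418.
  A: x = 0.437, y = 0.840
  B: x = 0.294, y = 0.094
  C: x = 0.237, y = 0.062
  D: x = 0.031, y = 0.004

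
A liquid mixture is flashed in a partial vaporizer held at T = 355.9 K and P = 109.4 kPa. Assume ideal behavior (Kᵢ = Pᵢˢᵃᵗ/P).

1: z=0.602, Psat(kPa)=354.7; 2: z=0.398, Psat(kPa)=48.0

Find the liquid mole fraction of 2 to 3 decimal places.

Raoult's law: Kᵢ = Pᵢˢᵃᵗ/P = Pᵢˢᵃᵗ/109.4.
  K_1 = 354.7/109.4 = 3.24223, K_2 = 48.0/109.4 = 0.43876
Material balance + equilibrium reduce to Σ zᵢ(Kᵢ−1)/(1+V/F(Kᵢ−1)) = 0.
g(0) = ΣzᵢKᵢ − 1 = 1.126 and g(1) = 1 − Σzᵢ/Kᵢ = -0.093, so a root lies in (0, 1).
Binary case is linear: z₁(K₁−1)(1+V/F(K₂−1)) + z₂(K₂−1)(1+V/F(K₁−1)) = 0
⇒ V/F = [z₁(K₁−1)+z₂(K₂−1)] / [−(K₁−1)(K₂−1)] = 1.1264/1.2584 = 0.895
Compositions from xᵢ = zᵢ/(1+V/F(Kᵢ−1)), yᵢ = Kᵢxᵢ:
  1: x = 0.200, y = 0.649
  2: x = 0.800, y = 0.351

x_2 = 0.800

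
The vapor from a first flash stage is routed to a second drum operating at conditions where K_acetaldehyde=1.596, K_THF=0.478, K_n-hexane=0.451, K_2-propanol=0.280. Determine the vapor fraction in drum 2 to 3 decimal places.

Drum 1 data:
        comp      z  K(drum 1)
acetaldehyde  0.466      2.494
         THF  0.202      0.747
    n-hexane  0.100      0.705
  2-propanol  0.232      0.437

V/F (drum 2) = 0.143

Drum 1:
Rachford–Rice: g(ψ₁) = Σ zᵢ(Kᵢ−1)/(1+ψ₁(Kᵢ−1)) = 0.
Check two-phase: ΣzᵢKᵢ = 1.485 > 1 and Σzᵢ/Kᵢ = 1.130 > 1, so g(0) = 0.485 > 0 and g(1) = -0.130 < 0.
Iterate (Newton) starting at ψ₁ = 0.5:
  ψ₁ = 0.500: g = 0.1236, g' = -0.512 → ψ₁ = 0.741
  ψ₁ = 0.741: g = 0.0055, g' = -0.485 → ψ₁ = 0.753
Converged at ψ₁ = 0.753.
Drum-1 compositions:
  acetaldehyde: x = 0.219, y = 0.547
  THF: x = 0.250, y = 0.186
  n-hexane: x = 0.129, y = 0.091
  2-propanol: x = 0.403, y = 0.176
Drum-2 feed = drum-1 vapor: z₂ = (0.5471, 0.1864, 0.0906, 0.1759).
Drum 2:
Iterate (Newton) starting at ψ₂ = 0.54:
  ψ₂ = 0.540: g = -0.1668, g' = -0.509 → ψ₂ = 0.212
  ψ₂ = 0.212: g = -0.0259, g' = -0.379 → ψ₂ = 0.144
  ψ₂ = 0.144: g = -0.0003, g' = -0.370 → ψ₂ = 0.143
Converged at ψ₂ = 0.143.
  acetaldehyde: x = 0.504, y = 0.804
  THF: x = 0.201, y = 0.096
  n-hexane: x = 0.098, y = 0.044
  2-propanol: x = 0.196, y = 0.055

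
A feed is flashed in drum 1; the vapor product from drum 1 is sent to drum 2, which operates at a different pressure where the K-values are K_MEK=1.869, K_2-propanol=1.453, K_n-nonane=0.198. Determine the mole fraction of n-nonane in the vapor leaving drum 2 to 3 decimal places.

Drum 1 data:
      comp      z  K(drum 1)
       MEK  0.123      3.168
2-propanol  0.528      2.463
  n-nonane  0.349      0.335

y_n-nonane (drum 2) = 0.078

Drum 1:
Rachford–Rice: g(ψ₁) = Σ zᵢ(Kᵢ−1)/(1+ψ₁(Kᵢ−1)) = 0.
Check two-phase: ΣzᵢKᵢ = 1.807 > 1 and Σzᵢ/Kᵢ = 1.295 > 1, so g(0) = 0.807 > 0 and g(1) = -0.295 < 0.
Iterate (Newton) starting at ψ₁ = 0.5:
  ψ₁ = 0.500: g = 0.2264, g' = -0.856 → ψ₁ = 0.764
  ψ₁ = 0.764: g = -0.0070, g' = -0.972 → ψ₁ = 0.757
Converged at ψ₁ = 0.757.
Drum-1 compositions:
  MEK: x = 0.047, y = 0.148
  2-propanol: x = 0.251, y = 0.617
  n-nonane: x = 0.703, y = 0.235
Drum-2 feed = drum-1 vapor: z₂ = (0.1475, 0.6170, 0.2355).
Drum 2:
Rachford–Rice: g(ψ₂) = Σ zᵢ(Kᵢ−1)/(1+ψ₂(Kᵢ−1)) = 0.
g(0) = ΣzᵢKᵢ − 1 = 0.219 and g(1) = 1 − Σzᵢ/Kᵢ = -0.693, so a root lies in (0, 1).
Iterate (Newton) starting at ψ₂ = 0.46:
  ψ₂ = 0.460: g = 0.0236, g' = -0.524 → ψ₂ = 0.505
  ψ₂ = 0.505: g = -0.0009, g' = -0.566 → ψ₂ = 0.503
Converged at ψ₂ = 0.503.
  MEK: x = 0.103, y = 0.192
  2-propanol: x = 0.502, y = 0.730
  n-nonane: x = 0.395, y = 0.078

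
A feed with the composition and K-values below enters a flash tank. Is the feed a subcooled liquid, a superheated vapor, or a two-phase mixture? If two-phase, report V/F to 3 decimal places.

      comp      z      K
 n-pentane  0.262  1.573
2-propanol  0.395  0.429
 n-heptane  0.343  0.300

subcooled liquid

ΣzᵢKᵢ = 0.684; Σzᵢ/Kᵢ = 2.231.
Since ΣzᵢKᵢ < 1 the mixture is below its bubble point — single liquid phase.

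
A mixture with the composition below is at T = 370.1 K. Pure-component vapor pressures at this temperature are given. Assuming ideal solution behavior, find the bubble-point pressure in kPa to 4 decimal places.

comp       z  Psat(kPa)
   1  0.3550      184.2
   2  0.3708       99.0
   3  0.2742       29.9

At the bubble point ψ → 0, so ΣzᵢKᵢ = 1 with Kᵢ = Pᵢˢᵃᵗ/P ⇒ P = ΣzᵢPᵢˢᵃᵗ.
P = 0.3550·184.2 + 0.3708·99.0 + 0.2742·29.9 = 110.2988 kPa

Pbub = 110.2988 kPa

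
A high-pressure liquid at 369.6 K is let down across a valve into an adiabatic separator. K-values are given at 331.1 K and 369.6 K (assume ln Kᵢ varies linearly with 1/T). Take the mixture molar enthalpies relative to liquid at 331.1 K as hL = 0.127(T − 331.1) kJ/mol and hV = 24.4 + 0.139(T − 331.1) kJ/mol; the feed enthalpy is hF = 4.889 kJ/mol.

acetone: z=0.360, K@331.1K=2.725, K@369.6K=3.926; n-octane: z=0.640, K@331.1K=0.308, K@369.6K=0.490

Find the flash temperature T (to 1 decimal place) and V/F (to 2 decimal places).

T = 334.6 K, V/F = 0.18

Adiabatic flash: solve Rachford–Rice at each trial T, then check hF = ψ·hV(T) + (1−ψ)·hL(T).
  T = 331.1 K: K = (2.725, 0.308), RR gives ψ = 0.149, H_out = 3.641 kJ/mol
  T = 369.6 K: K = (3.926, 0.490), RR gives ψ = 0.487, H_out = 17.001 kJ/mol
  T = 350.4 K: K = (3.305, 0.394), RR gives ψ = 0.316, H_out = 10.239 kJ/mol
  T = 340.8 K: K = (3.011, 0.350), RR gives ψ = 0.235, H_out = 7.000 kJ/mol
  T = 336.0 K: K = (2.868, 0.329), RR gives ψ = 0.194, H_out = 5.358 kJ/mol
  T = 333.6 K: K = (2.798, 0.318), RR gives ψ = 0.172, H_out = 4.524 kJ/mol
  T = 334.8 K: K = (2.833, 0.324), RR gives ψ = 0.183, H_out = 4.942 kJ/mol
Linear interpolation between T = 333.6 (H_out = 4.524) and T = 334.8 (H_out = 4.942) on hF = 4.889 gives T ≈ 334.6 K, at which ψ = 0.18.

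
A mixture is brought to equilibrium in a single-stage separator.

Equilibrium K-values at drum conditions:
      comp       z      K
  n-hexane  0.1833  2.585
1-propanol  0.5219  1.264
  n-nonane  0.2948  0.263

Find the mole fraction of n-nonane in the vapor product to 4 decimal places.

y_n-nonane = 0.1087

Rachford–Rice: g(ψ) = Σ zᵢ(Kᵢ−1)/(1+ψ(Kᵢ−1)) = 0.
Check two-phase: ΣzᵢKᵢ = 1.2110 > 1 and Σzᵢ/Kᵢ = 1.6047 > 1, so g(0) = 0.2110 > 0 and g(1) = -0.6047 < 0.
Iterate (Newton) starting at ψ = 0.5:
  ψ = 0.5000: g = -0.06025, g' = -0.5732 → ψ = 0.3949
  ψ = 0.3949: g = -0.00299, g' = -0.5226 → ψ = 0.3892
Converged at ψ = 0.3892.
Compositions from xᵢ = zᵢ/(1+ψ(Kᵢ−1)), yᵢ = Kᵢxᵢ:
  n-hexane: x = 0.1134, y = 0.2931
  1-propanol: x = 0.4733, y = 0.5982
  n-nonane: x = 0.4134, y = 0.1087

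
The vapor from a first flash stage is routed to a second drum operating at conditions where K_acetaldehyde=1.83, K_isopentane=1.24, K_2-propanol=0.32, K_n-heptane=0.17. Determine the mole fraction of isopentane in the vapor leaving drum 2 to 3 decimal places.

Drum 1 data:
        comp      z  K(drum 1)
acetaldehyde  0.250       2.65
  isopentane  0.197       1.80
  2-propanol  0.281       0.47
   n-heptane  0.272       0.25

Drum 1:
Newton–Raphson from ψ₁ = 0.32:
  ψ₁ = 0.320: g = -0.0523, g' = -0.751 → ψ₁ = 0.250
  ψ₁ = 0.250: g = 0.0004, g' = -0.765 → ψ₁ = 0.251
Converged at ψ₁ = 0.251.
Drum-1 compositions:
  acetaldehyde: x = 0.177, y = 0.469
  isopentane: x = 0.164, y = 0.295
  2-propanol: x = 0.324, y = 0.152
  n-heptane: x = 0.335, y = 0.084
Drum-2 feed = drum-1 vapor: z₂ = (0.4686, 0.2953, 0.1523, 0.0838).
Drum 2:
Material balance + equilibrium reduce to Σ zᵢ(Kᵢ−1)/(1+ψ₂(Kᵢ−1)) = 0.
Feasibility: ΣzᵢKᵢ = 1.287, Σzᵢ/Kᵢ = 1.463 — both > 1, two phases present.
Newton–Raphson from ψ₂ = 0.5:
  ψ₂ = 0.500: g = 0.0624, g' = -0.505 → ψ₂ = 0.624
  ψ₂ = 0.624: g = -0.0059, g' = -0.613 → ψ₂ = 0.614
Converged at ψ₂ = 0.614.
  acetaldehyde: x = 0.310, y = 0.568
  isopentane: x = 0.257, y = 0.319
  2-propanol: x = 0.261, y = 0.084
  n-heptane: x = 0.171, y = 0.029

y_isopentane (drum 2) = 0.319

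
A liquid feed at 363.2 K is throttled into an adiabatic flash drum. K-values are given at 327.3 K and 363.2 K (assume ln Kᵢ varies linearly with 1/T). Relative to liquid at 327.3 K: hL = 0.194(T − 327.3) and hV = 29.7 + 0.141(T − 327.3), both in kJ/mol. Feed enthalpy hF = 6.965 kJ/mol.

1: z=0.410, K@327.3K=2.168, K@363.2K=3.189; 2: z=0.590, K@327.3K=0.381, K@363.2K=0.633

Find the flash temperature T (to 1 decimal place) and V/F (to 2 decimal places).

T = 330.6 K, V/F = 0.21

Adiabatic flash: solve Rachford–Rice at each trial T, then check hF = ψ·hV(T) + (1−ψ)·hL(T).
  T = 327.3 K: K = (2.168, 0.381), RR gives ψ = 0.157, H_out = 4.669 kJ/mol
  T = 363.2 K: K = (3.189, 0.633), RR gives ψ = 0.848, H_out = 30.527 kJ/mol
  T = 345.2 K: K = (2.654, 0.497), RR gives ψ = 0.459, H_out = 16.668 kJ/mol
  T = 336.2 K: K = (2.404, 0.436), RR gives ψ = 0.307, H_out = 10.711 kJ/mol
  T = 331.8 K: K = (2.286, 0.408), RR gives ψ = 0.234, H_out = 7.776 kJ/mol
  T = 329.6 K: K = (2.228, 0.395), RR gives ψ = 0.197, H_out = 6.275 kJ/mol
Linear interpolation between T = 329.6 (H_out = 6.275) and T = 331.8 (H_out = 7.776) on hF = 6.965 gives T ≈ 330.6 K, at which ψ = 0.21.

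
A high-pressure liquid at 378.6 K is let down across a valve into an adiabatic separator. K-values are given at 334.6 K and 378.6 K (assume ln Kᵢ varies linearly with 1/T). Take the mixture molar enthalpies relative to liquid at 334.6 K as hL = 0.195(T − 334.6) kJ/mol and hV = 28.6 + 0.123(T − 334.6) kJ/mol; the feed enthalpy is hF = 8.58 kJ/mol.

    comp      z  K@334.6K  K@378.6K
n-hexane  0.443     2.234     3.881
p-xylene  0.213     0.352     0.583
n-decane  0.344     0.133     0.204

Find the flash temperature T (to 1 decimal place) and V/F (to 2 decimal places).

Adiabatic flash: solve Rachford–Rice at each trial T, then check hF = ψ·hV(T) + (1−ψ)·hL(T).
  T = 334.6 K: K = (2.234, 0.352, 0.133), RR gives ψ = 0.113, H_out = 3.238 kJ/mol
  T = 378.6 K: K = (3.881, 0.583, 0.204), RR gives ψ = 0.465, H_out = 20.417 kJ/mol
  T = 356.6 K: K = (2.995, 0.460, 0.167), RR gives ψ = 0.328, H_out = 13.155 kJ/mol
  T = 345.6 K: K = (2.599, 0.404, 0.150), RR gives ψ = 0.236, H_out = 8.721 kJ/mol
  T = 340.1 K: K = (2.412, 0.378, 0.141), RR gives ψ = 0.180, H_out = 6.152 kJ/mol
  T = 342.9 K: K = (2.506, 0.391, 0.145), RR gives ψ = 0.210, H_out = 7.497 kJ/mol
  T = 344.2 K: K = (2.551, 0.397, 0.147), RR gives ψ = 0.223, H_out = 8.095 kJ/mol
Linear interpolation between T = 344.2 (H_out = 8.095) and T = 345.6 (H_out = 8.721) on hF = 8.58 gives T ≈ 345.3 K, at which ψ = 0.23.

T = 345.3 K, V/F = 0.23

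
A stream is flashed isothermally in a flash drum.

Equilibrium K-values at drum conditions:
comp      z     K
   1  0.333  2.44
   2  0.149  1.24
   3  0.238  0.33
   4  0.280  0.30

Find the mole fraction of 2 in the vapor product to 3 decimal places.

y_2 = 0.177

Rachford–Rice: g(ψ) = Σ zᵢ(Kᵢ−1)/(1+ψ(Kᵢ−1)) = 0.
Feasibility: ΣzᵢKᵢ = 1.160, Σzᵢ/Kᵢ = 1.911 — both > 1, two phases present.
Newton iteration, ψ⁰ = 0.5:
  ψ = 0.500: g = -0.2306, g' = -0.807 → ψ = 0.214
  ψ = 0.214: g = -0.0162, g' = -0.747 → ψ = 0.192
  ψ = 0.192: g = 0.0001, g' = -0.755 → ψ = 0.193
Converged at ψ = 0.193.
Compositions from xᵢ = zᵢ/(1+ψ(Kᵢ−1)), yᵢ = Kᵢxᵢ:
  1: x = 0.261, y = 0.636
  2: x = 0.142, y = 0.177
  3: x = 0.273, y = 0.090
  4: x = 0.324, y = 0.097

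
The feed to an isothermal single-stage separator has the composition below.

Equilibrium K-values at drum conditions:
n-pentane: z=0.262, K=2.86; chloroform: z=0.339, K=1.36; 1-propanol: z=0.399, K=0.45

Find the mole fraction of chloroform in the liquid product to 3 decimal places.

Newton iteration, ψ⁰ = 0.5:
  ψ = 0.500: g = 0.0532, g' = -0.505 → ψ = 0.606
Converged at ψ = 0.606.
Compositions from xᵢ = zᵢ/(1+ψ(Kᵢ−1)), yᵢ = Kᵢxᵢ:
  n-pentane: x = 0.123, y = 0.352
  chloroform: x = 0.278, y = 0.378
  1-propanol: x = 0.599, y = 0.269

x_chloroform = 0.278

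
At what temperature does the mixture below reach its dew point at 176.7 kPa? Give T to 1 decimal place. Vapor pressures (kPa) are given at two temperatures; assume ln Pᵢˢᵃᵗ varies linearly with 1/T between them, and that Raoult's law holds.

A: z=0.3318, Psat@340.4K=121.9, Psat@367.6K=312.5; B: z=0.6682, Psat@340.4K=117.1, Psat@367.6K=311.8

Dew-point temperature: Σzᵢ·P/Pᵢˢᵃᵗ(T) = 1. Interpolate ln Pᵢˢᵃᵗ = aᵢ + bᵢ/T.
  T = 340.4 K: ΣzᵢP/Pᵢˢᵃᵗ = 1.4893
  T = 367.6 K: ΣzᵢP/Pᵢˢᵃᵗ = 0.5663
  T = 354.0 K: ΣzᵢP/Pᵢˢᵃᵗ = 0.9014
  T = 347.2 K: ΣzᵢP/Pᵢˢᵃᵗ = 1.1529
  T = 350.6 K: ΣzᵢP/Pᵢˢᵃᵗ = 1.0182
  T = 352.3 K: ΣzᵢP/Pᵢˢᵃᵗ = 0.9578
Interpolating between 350.6 K and 352.3 K gives T ≈ 351.1 K.

T = 351.1 K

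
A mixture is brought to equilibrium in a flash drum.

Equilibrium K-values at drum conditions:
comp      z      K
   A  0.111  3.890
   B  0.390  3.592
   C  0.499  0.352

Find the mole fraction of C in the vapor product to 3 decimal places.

Rachford–Rice: g(ψ) = Σ zᵢ(Kᵢ−1)/(1+ψ(Kᵢ−1)) = 0.
g(0) = ΣzᵢKᵢ − 1 = 1.008 and g(1) = 1 − Σzᵢ/Kᵢ = -0.555, so a root lies in (0, 1).
Iterate (Newton) starting at ψ = 0.31:
  ψ = 0.310: g = 0.3251, g' = -1.392 → ψ = 0.544
  ψ = 0.544: g = 0.0452, g' = -1.091 → ψ = 0.585
Converged at ψ = 0.585.
Compositions from xᵢ = zᵢ/(1+ψ(Kᵢ−1)), yᵢ = Kᵢxᵢ:
  A: x = 0.041, y = 0.160
  B: x = 0.155, y = 0.557
  C: x = 0.804, y = 0.283

y_C = 0.283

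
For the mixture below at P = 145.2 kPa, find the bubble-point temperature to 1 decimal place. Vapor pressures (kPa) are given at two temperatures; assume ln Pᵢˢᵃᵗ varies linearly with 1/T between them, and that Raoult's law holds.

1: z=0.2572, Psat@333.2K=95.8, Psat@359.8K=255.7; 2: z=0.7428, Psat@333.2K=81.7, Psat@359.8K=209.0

T = 347.6 K

Bubble-point temperature: ΣzᵢPᵢˢᵃᵗ(T) = P. Interpolate ln Pᵢˢᵃᵗ = aᵢ + bᵢ/T.
  T = 333.2 K: ΣzᵢPᵢˢᵃᵗ = 85.33 kPa
  T = 359.8 K: ΣzᵢPᵢˢᵃᵗ = 221.01 kPa
  T = 346.5 K: ΣzᵢPᵢˢᵃᵗ = 139.85 kPa
  T = 353.1 K: ΣzᵢPᵢˢᵃᵗ = 176.26 kPa
  T = 349.8 K: ΣzᵢPᵢˢᵃᵗ = 157.17 kPa
  T = 348.1 K: ΣzᵢPᵢˢᵃᵗ = 148.04 kPa
  T = 347.3 K: ΣzᵢPᵢˢᵃᵗ = 143.90 kPa
Interpolating between 347.3 K and 348.1 K gives T ≈ 347.6 K.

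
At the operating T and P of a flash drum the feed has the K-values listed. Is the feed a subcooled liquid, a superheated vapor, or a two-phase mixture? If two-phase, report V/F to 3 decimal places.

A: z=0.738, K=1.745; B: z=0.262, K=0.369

ΣzᵢKᵢ = 1.384; Σzᵢ/Kᵢ = 1.133.
Both exceed 1, so a two-phase solution exists.
Rachford–Rice: g(ψ) = Σ zᵢ(Kᵢ−1)/(1+ψ(Kᵢ−1)) = 0.
Newton–Raphson from ψ = 0.42:
  ψ = 0.420: g = 0.1938, g' = -0.431 → ψ = 0.870
  ψ = 0.870: g = -0.0330, g' = -0.664 → ψ = 0.820
  ψ = 0.820: g = -0.0015, g' = -0.606 → ψ = 0.818
Converged at ψ = 0.818.

two-phase, V/F = 0.818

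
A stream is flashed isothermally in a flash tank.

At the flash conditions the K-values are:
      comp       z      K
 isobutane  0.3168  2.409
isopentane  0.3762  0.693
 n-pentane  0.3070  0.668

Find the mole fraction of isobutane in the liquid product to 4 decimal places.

x_isobutane = 0.1843

Let β = V/F and solve Σ zᵢ(Kᵢ−1)/(1+β(Kᵢ−1)) = 0.
g(0) = ΣzᵢKᵢ − 1 = 0.2290 and g(1) = 1 − Σzᵢ/Kᵢ = -0.1339, so a root lies in (0, 1).
Newton–Raphson from β = 0.5:
  β = 0.5000: g = 0.00323, g' = -0.3146 → β = 0.5103
Converged at β = 0.5103.
Compositions from xᵢ = zᵢ/(1+β(Kᵢ−1)), yᵢ = Kᵢxᵢ:
  isobutane: x = 0.1843, y = 0.4440
  isopentane: x = 0.4461, y = 0.3091
  n-pentane: x = 0.3696, y = 0.2469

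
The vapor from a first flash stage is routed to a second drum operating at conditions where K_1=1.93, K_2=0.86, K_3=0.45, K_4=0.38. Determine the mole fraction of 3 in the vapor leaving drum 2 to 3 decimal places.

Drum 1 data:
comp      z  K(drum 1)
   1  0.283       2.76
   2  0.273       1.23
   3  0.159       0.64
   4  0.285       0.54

Drum 1:
Newton iteration, ψ₁⁰ = 0.5:
  ψ₁ = 0.500: g = 0.0812, g' = -0.392 → ψ₁ = 0.707
  ψ₁ = 0.707: g = 0.0048, g' = -0.354 → ψ₁ = 0.721
Converged at ψ₁ = 0.721.
Drum-1 compositions:
  1: x = 0.125, y = 0.344
  2: x = 0.234, y = 0.288
  3: x = 0.215, y = 0.137
  4: x = 0.426, y = 0.230
Drum-2 feed = drum-1 vapor: z₂ = (0.3443, 0.2880, 0.1374, 0.2302).
Drum 2:
Rachford–Rice: g(ψ₂) = Σ zᵢ(Kᵢ−1)/(1+ψ₂(Kᵢ−1)) = 0.
g(0) = ΣzᵢKᵢ − 1 = 0.062 and g(1) = 1 − Σzᵢ/Kᵢ = -0.425, so a root lies in (0, 1).
Newton–Raphson from ψ₂ = 0.31:
  ψ₂ = 0.310: g = -0.0614, g' = -0.382 → ψ₂ = 0.149
  ψ₂ = 0.149: g = 0.0004, g' = -0.392 → ψ₂ = 0.150
Converged at ψ₂ = 0.150.
  1: x = 0.302, y = 0.583
  2: x = 0.294, y = 0.253
  3: x = 0.150, y = 0.067
  4: x = 0.254, y = 0.096

y_3 (drum 2) = 0.067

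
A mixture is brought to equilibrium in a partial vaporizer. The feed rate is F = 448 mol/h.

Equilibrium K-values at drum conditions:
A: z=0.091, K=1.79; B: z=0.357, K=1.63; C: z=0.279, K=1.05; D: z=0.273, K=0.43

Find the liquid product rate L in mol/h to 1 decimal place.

Let ψ = V/F and solve Σ zᵢ(Kᵢ−1)/(1+ψ(Kᵢ−1)) = 0.
g(0) = ΣzᵢKᵢ − 1 = 0.155 and g(1) = 1 − Σzᵢ/Kᵢ = -0.170, so a root lies in (0, 1).
Newton iteration, ψ⁰ = 0.5:
  ψ = 0.500: g = 0.0185, g' = -0.285 → ψ = 0.565
  ψ = 0.565: g = -0.0004, g' = -0.298 → ψ = 0.564
Converged at ψ = 0.564.
Then V = ψ·F = 0.5637·448 = 252.5 mol/h and L = F − V = 195.5 mol/h.

L = 195.5 mol/h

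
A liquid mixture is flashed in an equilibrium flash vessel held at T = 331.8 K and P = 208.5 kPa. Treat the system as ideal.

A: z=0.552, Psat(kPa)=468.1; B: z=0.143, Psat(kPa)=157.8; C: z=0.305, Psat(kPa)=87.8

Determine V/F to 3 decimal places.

V/F = 0.751

Raoult's law: Kᵢ = Pᵢˢᵃᵗ/P = Pᵢˢᵃᵗ/208.5.
  K_A = 468.1/208.5 = 2.24508, K_B = 157.8/208.5 = 0.75683, K_C = 87.8/208.5 = 0.42110
Rachford–Rice: g(V/F) = Σ zᵢ(Kᵢ−1)/(1+V/F(Kᵢ−1)) = 0.
Check two-phase: ΣzᵢKᵢ = 1.476 > 1 and Σzᵢ/Kᵢ = 1.159 > 1, so g(0) = 0.476 > 0 and g(1) = -0.159 < 0.
Newton–Raphson from V/F = 0.5:
  V/F = 0.500: g = 0.1355, g' = -0.538 → V/F = 0.752
  V/F = 0.752: g = -0.0001, g' = -0.561 → V/F = 0.751
Converged at V/F = 0.751.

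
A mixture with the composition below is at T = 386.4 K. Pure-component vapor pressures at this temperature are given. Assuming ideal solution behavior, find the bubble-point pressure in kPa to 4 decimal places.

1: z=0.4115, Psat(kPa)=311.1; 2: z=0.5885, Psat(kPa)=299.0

At the bubble point ψ → 0, so ΣzᵢKᵢ = 1 with Kᵢ = Pᵢˢᵃᵗ/P ⇒ P = ΣzᵢPᵢˢᵃᵗ.
P = 0.4115·311.1 + 0.5885·299.0 = 303.9792 kPa

Pbub = 303.9792 kPa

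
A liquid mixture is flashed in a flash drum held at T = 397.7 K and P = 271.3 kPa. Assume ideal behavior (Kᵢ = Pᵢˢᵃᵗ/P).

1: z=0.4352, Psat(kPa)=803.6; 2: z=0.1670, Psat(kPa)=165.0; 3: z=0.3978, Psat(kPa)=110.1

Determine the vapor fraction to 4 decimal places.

Raoult's law: Kᵢ = Pᵢˢᵃᵗ/P = Pᵢˢᵃᵗ/271.3.
  K_1 = 803.6/271.3 = 2.962035, K_2 = 165.0/271.3 = 0.608183, K_3 = 110.1/271.3 = 0.405824
Iterate (Newton) starting at ψ = 0.57:
  ψ = 0.5700: g = -0.03858, g' = -0.7370 → ψ = 0.5177
  ψ = 0.5177: g = 0.00018, g' = -0.7456 → ψ = 0.5179
Converged at ψ = 0.5179.

ψ = 0.5179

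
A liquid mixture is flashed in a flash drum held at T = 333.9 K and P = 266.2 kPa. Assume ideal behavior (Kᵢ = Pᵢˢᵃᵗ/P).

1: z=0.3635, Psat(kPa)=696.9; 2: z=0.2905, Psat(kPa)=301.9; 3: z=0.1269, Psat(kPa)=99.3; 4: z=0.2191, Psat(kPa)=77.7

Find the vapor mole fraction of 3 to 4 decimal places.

y_3 = 0.0695

Raoult's law: Kᵢ = Pᵢˢᵃᵗ/P = Pᵢˢᵃᵗ/266.2.
  K_1 = 696.9/266.2 = 2.617956, K_2 = 301.9/266.2 = 1.134110, K_3 = 99.3/266.2 = 0.373028, K_4 = 77.7/266.2 = 0.291886
Newton–Raphson from ψ = 0.5:
  ψ = 0.5000: g = 0.00554, g' = -0.6645 → ψ = 0.5083
Converged at ψ = 0.5083.
Compositions from xᵢ = zᵢ/(1+ψ(Kᵢ−1)), yᵢ = Kᵢxᵢ:
  1: x = 0.1995, y = 0.5222
  2: x = 0.2720, y = 0.3084
  3: x = 0.1863, y = 0.0695
  4: x = 0.3423, y = 0.0999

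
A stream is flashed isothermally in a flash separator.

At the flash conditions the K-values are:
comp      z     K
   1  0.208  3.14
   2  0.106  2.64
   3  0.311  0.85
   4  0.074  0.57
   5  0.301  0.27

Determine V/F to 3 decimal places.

Newton–Raphson from V/F = 0.5:
  V/F = 0.500: g = -0.1264, g' = -0.737 → V/F = 0.328
  V/F = 0.328: g = -0.0007, g' = -0.753 → V/F = 0.327
Converged at V/F = 0.327.

V/F = 0.327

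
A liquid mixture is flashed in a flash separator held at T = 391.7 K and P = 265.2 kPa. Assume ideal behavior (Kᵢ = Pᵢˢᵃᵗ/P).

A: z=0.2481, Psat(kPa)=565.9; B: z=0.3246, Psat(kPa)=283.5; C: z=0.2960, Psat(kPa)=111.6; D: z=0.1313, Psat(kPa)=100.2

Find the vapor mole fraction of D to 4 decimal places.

y_D = 0.0534

Raoult's law: Kᵢ = Pᵢˢᵃᵗ/P = Pᵢˢᵃᵗ/265.2.
  K_A = 565.9/265.2 = 2.133861, K_B = 283.5/265.2 = 1.069005, K_C = 111.6/265.2 = 0.420814, K_D = 100.2/265.2 = 0.377828
Material balance + equilibrium reduce to Σ zᵢ(Kᵢ−1)/(1+β(Kᵢ−1)) = 0.
Feasibility: ΣzᵢKᵢ = 1.0506, Σzᵢ/Kᵢ = 1.4708 — both > 1, two phases present.
Newton iteration, β⁰ = 0.56:
  β = 0.5600: g = -0.18549, g' = -0.4580 → β = 0.1550
  β = 0.1550: g = -0.01733, g' = -0.4144 → β = 0.1132
  β = 0.1132: g = 0.00020, g' = -0.4246 → β = 0.1136
Converged at β = 0.1136.
Compositions from xᵢ = zᵢ/(1+β(Kᵢ−1)), yᵢ = Kᵢxᵢ:
  A: x = 0.2198, y = 0.4690
  B: x = 0.3221, y = 0.3443
  C: x = 0.3169, y = 0.1333
  D: x = 0.1413, y = 0.0534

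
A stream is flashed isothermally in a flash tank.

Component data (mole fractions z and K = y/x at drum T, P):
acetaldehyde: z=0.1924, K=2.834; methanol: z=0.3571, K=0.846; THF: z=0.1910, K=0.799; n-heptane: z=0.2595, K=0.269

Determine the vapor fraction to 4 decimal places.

Newton iteration, ψ⁰ = 0.5:
  ψ = 0.5000: g = -0.21716, g' = -0.5400 → ψ = 0.0979
  ψ = 0.0979: g = -0.00014, g' = -0.6428 → ψ = 0.0976
Converged at ψ = 0.0976.

ψ = 0.0976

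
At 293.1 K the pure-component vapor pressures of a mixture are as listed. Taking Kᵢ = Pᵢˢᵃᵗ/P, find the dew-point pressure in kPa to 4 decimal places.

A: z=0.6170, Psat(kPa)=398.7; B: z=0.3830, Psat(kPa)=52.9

Pdew = 113.7966 kPa

At the dew point ψ → 1, so Σzᵢ/Kᵢ = 1 with Kᵢ = Pᵢˢᵃᵗ/P ⇒ 1/P = Σzᵢ/Pᵢˢᵃᵗ.
1/P = 0.6170/398.7 + 0.3830/52.9 = 0.0087876 ⇒ P = 113.7966 kPa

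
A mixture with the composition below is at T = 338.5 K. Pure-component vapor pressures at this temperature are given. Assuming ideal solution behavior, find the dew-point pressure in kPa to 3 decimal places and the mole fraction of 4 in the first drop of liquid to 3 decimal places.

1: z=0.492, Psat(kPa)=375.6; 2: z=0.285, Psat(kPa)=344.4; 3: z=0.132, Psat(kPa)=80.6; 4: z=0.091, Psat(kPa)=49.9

Pdew = 178.610 kPa, x_4 = 0.326

At the dew point ψ → 1, so Σzᵢ/Kᵢ = 1 with Kᵢ = Pᵢˢᵃᵗ/P ⇒ 1/P = Σzᵢ/Pᵢˢᵃᵗ.
1/P = 0.492/375.6 + 0.285/344.4 + 0.132/80.6 + 0.091/49.9 = 0.005599 ⇒ P = 178.610 kPa
xᵢ = zᵢP/Pᵢˢᵃᵗ ⇒ x_4 = 0.091·178.610/49.9 = 0.326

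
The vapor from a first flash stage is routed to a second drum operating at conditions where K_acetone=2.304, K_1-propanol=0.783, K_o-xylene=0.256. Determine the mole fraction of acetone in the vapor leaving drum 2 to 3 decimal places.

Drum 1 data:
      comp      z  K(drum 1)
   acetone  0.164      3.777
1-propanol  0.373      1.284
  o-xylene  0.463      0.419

Drum 1:
Newton–Raphson from ψ₁ = 0.6:
  ψ₁ = 0.600: g = -0.1516, g' = -0.568 → ψ₁ = 0.333
Converged at ψ₁ = 0.333.
Drum-1 compositions:
  acetone: x = 0.085, y = 0.322
  1-propanol: x = 0.341, y = 0.438
  o-xylene: x = 0.574, y = 0.240
Drum-2 feed = drum-1 vapor: z₂ = (0.3219, 0.4376, 0.2405).
Drum 2:
Rachford–Rice: g(ψ₂) = Σ zᵢ(Kᵢ−1)/(1+ψ₂(Kᵢ−1)) = 0.
Check two-phase: ΣzᵢKᵢ = 1.146 > 1 and Σzᵢ/Kᵢ = 1.638 > 1, so g(0) = 0.146 > 0 and g(1) = -0.638 < 0.
Newton iteration, ψ₂⁰ = 0.5:
  ψ₂ = 0.500: g = -0.1373, g' = -0.564 → ψ₂ = 0.257
  ψ₂ = 0.257: g = -0.0071, g' = -0.534 → ψ₂ = 0.243
Converged at ψ₂ = 0.243.
  acetone: x = 0.244, y = 0.563
  1-propanol: x = 0.462, y = 0.362
  o-xylene: x = 0.294, y = 0.075

y_acetone (drum 2) = 0.563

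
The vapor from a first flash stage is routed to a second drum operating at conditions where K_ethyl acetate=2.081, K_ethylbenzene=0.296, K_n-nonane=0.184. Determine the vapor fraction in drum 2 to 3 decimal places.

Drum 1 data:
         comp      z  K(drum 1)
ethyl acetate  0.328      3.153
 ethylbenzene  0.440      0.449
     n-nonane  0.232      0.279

Drum 1:
Material balance + equilibrium reduce to Σ zᵢ(Kᵢ−1)/(1+ψ₁(Kᵢ−1)) = 0.
Feasibility: ΣzᵢKᵢ = 1.296, Σzᵢ/Kᵢ = 1.916 — both > 1, two phases present.
Newton–Raphson from ψ₁ = 0.41:
  ψ₁ = 0.410: g = -0.1756, g' = -0.895 → ψ₁ = 0.214
  ψ₁ = 0.214: g = 0.0110, g' = -1.053 → ψ₁ = 0.224
Converged at ψ₁ = 0.224.
Drum-1 compositions:
  ethyl acetate: x = 0.221, y = 0.697
  ethylbenzene: x = 0.502, y = 0.225
  n-nonane: x = 0.277, y = 0.077
Drum-2 feed = drum-1 vapor: z₂ = (0.6974, 0.2254, 0.0772).
Drum 2:
Rachford–Rice: g(ψ₂) = Σ zᵢ(Kᵢ−1)/(1+ψ₂(Kᵢ−1)) = 0.
Check two-phase: ΣzᵢKᵢ = 1.532 > 1 and Σzᵢ/Kᵢ = 1.516 > 1, so g(0) = 0.532 > 0 and g(1) = -0.516 < 0.
Newton iteration, ψ₂⁰ = 0.7:
  ψ₂ = 0.700: g = -0.0307, g' = -0.978 → ψ₂ = 0.669
  ψ₂ = 0.669: g = -0.0009, g' = -0.922 → ψ₂ = 0.668
Converged at ψ₂ = 0.668.
  ethyl acetate: x = 0.405, y = 0.843
  ethylbenzene: x = 0.425, y = 0.126
  n-nonane: x = 0.170, y = 0.031

V/F (drum 2) = 0.668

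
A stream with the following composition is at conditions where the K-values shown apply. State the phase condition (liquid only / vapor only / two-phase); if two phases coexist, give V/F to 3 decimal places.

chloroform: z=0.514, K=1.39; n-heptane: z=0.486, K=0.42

liquid only

ΣzᵢKᵢ = 0.919; Σzᵢ/Kᵢ = 1.527.
Since ΣzᵢKᵢ < 1 the mixture is below its bubble point — single liquid phase.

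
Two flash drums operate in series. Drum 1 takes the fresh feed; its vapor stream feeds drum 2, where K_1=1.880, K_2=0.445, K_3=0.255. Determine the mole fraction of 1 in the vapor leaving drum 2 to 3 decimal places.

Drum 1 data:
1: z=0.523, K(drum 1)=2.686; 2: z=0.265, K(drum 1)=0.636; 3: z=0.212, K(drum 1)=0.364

Drum 1:
Newton–Raphson from ψ₁ = 0.34:
  ψ₁ = 0.340: g = 0.2784, g' = -0.786 → ψ₁ = 0.694
  ψ₁ = 0.694: g = 0.0358, g' = -0.653 → ψ₁ = 0.749
  ψ₁ = 0.749: g = -0.0004, g' = -0.669 → ψ₁ = 0.748
Converged at ψ₁ = 0.748.
Drum-1 compositions:
  1: x = 0.231, y = 0.621
  2: x = 0.364, y = 0.232
  3: x = 0.405, y = 0.147
Drum-2 feed = drum-1 vapor: z₂ = (0.6211, 0.2316, 0.1473).
Drum 2:
Rachford–Rice: g(ψ₂) = Σ zᵢ(Kᵢ−1)/(1+ψ₂(Kᵢ−1)) = 0.
g(0) = ΣzᵢKᵢ − 1 = 0.308 and g(1) = 1 − Σzᵢ/Kᵢ = -0.428, so a root lies in (0, 1).
Newton–Raphson from ψ₂ = 0.5:
  ψ₂ = 0.500: g = 0.0268, g' = -0.576 → ψ₂ = 0.547
  ψ₂ = 0.547: g = -0.0005, g' = -0.599 → ψ₂ = 0.546
Converged at ψ₂ = 0.546.
  1: x = 0.420, y = 0.789
  2: x = 0.332, y = 0.148
  3: x = 0.248, y = 0.063

y_1 (drum 2) = 0.789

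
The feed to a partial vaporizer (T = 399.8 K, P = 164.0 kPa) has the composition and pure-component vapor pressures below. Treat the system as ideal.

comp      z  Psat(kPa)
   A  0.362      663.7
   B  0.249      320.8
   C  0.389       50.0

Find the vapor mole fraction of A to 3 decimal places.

Raoult's law: Kᵢ = Pᵢˢᵃᵗ/P = Pᵢˢᵃᵗ/164.0.
  K_A = 663.7/164.0 = 4.04695, K_B = 320.8/164.0 = 1.95610, K_C = 50.0/164.0 = 0.30488
Iterate (Newton) starting at ψ = 0.62:
  ψ = 0.620: g = 0.0560, g' = -1.073 → ψ = 0.672
  ψ = 0.672: g = -0.0008, g' = -1.108 → ψ = 0.671
Converged at ψ = 0.671.
Compositions from xᵢ = zᵢ/(1+ψ(Kᵢ−1)), yᵢ = Kᵢxᵢ:
  A: x = 0.119, y = 0.481
  B: x = 0.152, y = 0.297
  C: x = 0.730, y = 0.222

y_A = 0.481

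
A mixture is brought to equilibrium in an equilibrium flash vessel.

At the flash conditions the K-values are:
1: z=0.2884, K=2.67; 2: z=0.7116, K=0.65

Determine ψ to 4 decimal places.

ψ = 0.3979

Material balance + equilibrium reduce to Σ zᵢ(Kᵢ−1)/(1+ψ(Kᵢ−1)) = 0.
g(0) = ΣzᵢKᵢ − 1 = 0.2326 and g(1) = 1 − Σzᵢ/Kᵢ = -0.2028, so a root lies in (0, 1).
Binary case is linear: z₁(K₁−1)(1+ψ(K₂−1)) + z₂(K₂−1)(1+ψ(K₁−1)) = 0
⇒ ψ = [z₁(K₁−1)+z₂(K₂−1)] / [−(K₁−1)(K₂−1)] = 0.23257/0.58450 = 0.3979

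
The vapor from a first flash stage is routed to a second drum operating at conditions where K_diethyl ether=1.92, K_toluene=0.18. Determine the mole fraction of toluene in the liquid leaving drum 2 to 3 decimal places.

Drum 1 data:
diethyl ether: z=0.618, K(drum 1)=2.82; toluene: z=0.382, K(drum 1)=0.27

Drum 1:
Let ψ₁ = V/F and solve Σ zᵢ(Kᵢ−1)/(1+ψ₁(Kᵢ−1)) = 0.
Check two-phase: ΣzᵢKᵢ = 1.846 > 1 and Σzᵢ/Kᵢ = 1.634 > 1, so g(0) = 0.846 > 0 and g(1) = -0.634 < 0.
Binary case is linear: z₁(K₁−1)(1+ψ₁(K₂−1)) + z₂(K₂−1)(1+ψ₁(K₁−1)) = 0
⇒ ψ₁ = [z₁(K₁−1)+z₂(K₂−1)] / [−(K₁−1)(K₂−1)] = 0.8459/1.3286 = 0.637
Drum-1 compositions:
  diethyl ether: x = 0.286, y = 0.807
  toluene: x = 0.714, y = 0.193
Drum-2 feed = drum-1 vapor: z₂ = (0.8073, 0.1927).
Drum 2:
Binary case is linear: z₁(K₁−1)(1+ψ₂(K₂−1)) + z₂(K₂−1)(1+ψ₂(K₁−1)) = 0
⇒ ψ₂ = [z₁(K₁−1)+z₂(K₂−1)] / [−(K₁−1)(K₂−1)] = 0.5847/0.7544 = 0.775
  diethyl ether: x = 0.471, y = 0.905
  toluene: x = 0.529, y = 0.095

x_toluene (drum 2) = 0.529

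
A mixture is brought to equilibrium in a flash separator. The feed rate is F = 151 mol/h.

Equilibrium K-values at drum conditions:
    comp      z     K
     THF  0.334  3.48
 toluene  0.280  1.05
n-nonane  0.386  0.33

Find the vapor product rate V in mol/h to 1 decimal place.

Rachford–Rice: g(β) = Σ zᵢ(Kᵢ−1)/(1+β(Kᵢ−1)) = 0.
Feasibility: ΣzᵢKᵢ = 1.584, Σzᵢ/Kᵢ = 1.532 — both > 1, two phases present.
Iterate (Newton) starting at β = 0.5:
  β = 0.500: g = -0.0055, g' = -0.802 → β = 0.493
Converged at β = 0.493.
Then V = β·F = 0.4932·151 = 74.5 mol/h and L = F − V = 76.5 mol/h.

V = 74.5 mol/h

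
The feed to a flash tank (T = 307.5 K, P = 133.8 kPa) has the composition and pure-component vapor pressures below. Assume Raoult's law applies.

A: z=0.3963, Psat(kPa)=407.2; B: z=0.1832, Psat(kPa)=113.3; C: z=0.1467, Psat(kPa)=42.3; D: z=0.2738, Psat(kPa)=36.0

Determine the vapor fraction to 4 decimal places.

Raoult's law: Kᵢ = Pᵢˢᵃᵗ/P = Pᵢˢᵃᵗ/133.8.
  K_A = 407.2/133.8 = 3.043348, K_B = 113.3/133.8 = 0.846786, K_C = 42.3/133.8 = 0.316143, K_D = 36.0/133.8 = 0.269058
Material balance + equilibrium reduce to Σ zᵢ(Kᵢ−1)/(1+ψ(Kᵢ−1)) = 0.
g(0) = ΣzᵢKᵢ − 1 = 0.4813 and g(1) = 1 − Σzᵢ/Kᵢ = -0.8282, so a root lies in (0, 1).
Iterate (Newton) starting at ψ = 0.5:
  ψ = 0.5000: g = -0.09770, g' = -0.9316 → ψ = 0.3951
  ψ = 0.3951: g = -0.00071, g' = -0.9294 → ψ = 0.3944
Converged at ψ = 0.3944.

ψ = 0.3944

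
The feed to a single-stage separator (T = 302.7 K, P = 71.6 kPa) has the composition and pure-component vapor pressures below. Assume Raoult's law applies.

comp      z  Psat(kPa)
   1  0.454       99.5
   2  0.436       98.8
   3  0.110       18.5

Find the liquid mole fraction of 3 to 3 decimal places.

x_3 = 0.342

Raoult's law: Kᵢ = Pᵢˢᵃᵗ/P = Pᵢˢᵃᵗ/71.6.
  K_1 = 99.5/71.6 = 1.38966, K_2 = 98.8/71.6 = 1.37989, K_3 = 18.5/71.6 = 0.25838
Material balance + equilibrium reduce to Σ zᵢ(Kᵢ−1)/(1+β(Kᵢ−1)) = 0.
g(0) = ΣzᵢKᵢ − 1 = 0.261 and g(1) = 1 − Σzᵢ/Kᵢ = -0.068, so a root lies in (0, 1).
Newton–Raphson from β = 0.41:
  β = 0.410: g = 0.1786, g' = -0.223 → β = 1.000
  β = 1.000: g = -0.0684, g' = -0.975 → β = 0.930
  β = 0.930: g = -0.0106, g' = -0.699 → β = 0.915
  β = 0.915: g = -0.0003, g' = -0.657 → β = 0.914
Converged at β = 0.914.
Compositions from xᵢ = zᵢ/(1+β(Kᵢ−1)), yᵢ = Kᵢxᵢ:
  1: x = 0.335, y = 0.465
  2: x = 0.324, y = 0.447
  3: x = 0.342, y = 0.088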